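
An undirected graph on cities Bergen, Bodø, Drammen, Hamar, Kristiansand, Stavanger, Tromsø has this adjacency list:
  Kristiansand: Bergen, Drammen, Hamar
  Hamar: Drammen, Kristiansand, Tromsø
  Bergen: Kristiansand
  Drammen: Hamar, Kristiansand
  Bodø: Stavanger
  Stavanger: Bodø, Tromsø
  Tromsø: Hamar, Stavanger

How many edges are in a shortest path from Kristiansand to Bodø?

4

Distance 0: Kristiansand.
Distance 1: Bergen, Drammen, Hamar.
Distance 2: Tromsø.
Distance 3: Stavanger.
Distance 4: Bodø — contains Bodø.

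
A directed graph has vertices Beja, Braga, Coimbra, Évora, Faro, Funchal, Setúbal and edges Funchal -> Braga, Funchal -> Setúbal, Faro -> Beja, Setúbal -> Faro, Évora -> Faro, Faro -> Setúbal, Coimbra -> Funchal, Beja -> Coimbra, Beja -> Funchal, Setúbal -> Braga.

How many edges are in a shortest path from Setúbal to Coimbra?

Distance 0: Setúbal.
Distance 1: Braga, Faro.
Distance 2: Beja.
Distance 3: Coimbra, Funchal — contains Coimbra.

3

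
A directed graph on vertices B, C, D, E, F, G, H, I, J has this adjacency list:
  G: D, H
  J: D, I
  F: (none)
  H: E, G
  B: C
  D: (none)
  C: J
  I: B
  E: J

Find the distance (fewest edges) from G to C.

Distance 0: G.
Distance 1: D, H.
Distance 2: E.
Distance 3: J.
Distance 4: I.
Distance 5: B.
Distance 6: C — contains C.

6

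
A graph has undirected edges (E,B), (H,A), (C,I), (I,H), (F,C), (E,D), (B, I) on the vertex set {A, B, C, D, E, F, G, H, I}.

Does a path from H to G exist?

Explore from H.
Distance 1: reach A, I.
Distance 2: reach B, C.
Distance 3: reach E, F.
Distance 4: reach D.
The search is exhausted without reaching G; it lies in a different component.

No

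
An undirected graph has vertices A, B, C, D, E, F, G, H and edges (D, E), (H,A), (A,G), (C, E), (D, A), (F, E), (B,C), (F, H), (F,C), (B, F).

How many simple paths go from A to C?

6

A–D–E–C
A–D–E–F–B–C
A–D–E–F–C
A–H–F–B–C
A–H–F–C
A–H–F–E–C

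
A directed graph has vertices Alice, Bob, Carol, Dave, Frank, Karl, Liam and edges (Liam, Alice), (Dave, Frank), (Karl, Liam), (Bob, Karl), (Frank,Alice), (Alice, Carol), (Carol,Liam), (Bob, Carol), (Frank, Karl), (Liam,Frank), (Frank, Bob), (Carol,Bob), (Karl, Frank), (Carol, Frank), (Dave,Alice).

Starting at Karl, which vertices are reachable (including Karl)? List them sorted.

Alice, Bob, Carol, Frank, Karl, Liam

Start at Karl.
Its neighbours: Frank, Liam.
Then their neighbours: Alice, Bob.
Then next layer: Carol.
Nothing further is reachable.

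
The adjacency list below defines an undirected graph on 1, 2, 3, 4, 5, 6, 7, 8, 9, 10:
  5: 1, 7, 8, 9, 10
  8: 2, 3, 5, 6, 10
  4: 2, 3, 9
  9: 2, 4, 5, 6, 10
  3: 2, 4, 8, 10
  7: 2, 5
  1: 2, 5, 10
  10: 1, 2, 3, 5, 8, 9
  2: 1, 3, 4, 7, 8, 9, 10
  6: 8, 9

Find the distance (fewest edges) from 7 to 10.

2

Distance 0: 7.
Distance 1: 2, 5.
Distance 2: 1, 3, 4, 8, 9, 10 — contains 10.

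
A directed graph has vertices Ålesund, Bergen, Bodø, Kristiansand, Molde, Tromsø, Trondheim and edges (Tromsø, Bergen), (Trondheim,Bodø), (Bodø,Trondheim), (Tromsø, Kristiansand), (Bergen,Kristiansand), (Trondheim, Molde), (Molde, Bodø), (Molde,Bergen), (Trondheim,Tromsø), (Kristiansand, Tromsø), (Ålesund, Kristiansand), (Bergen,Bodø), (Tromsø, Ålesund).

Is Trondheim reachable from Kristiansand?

Explore from Kristiansand.
Distance 1: reach Tromsø.
Distance 2: reach Ålesund, Bergen.
Distance 3: reach Bodø.
Distance 4: reach Trondheim.
Found Trondheim.

Yes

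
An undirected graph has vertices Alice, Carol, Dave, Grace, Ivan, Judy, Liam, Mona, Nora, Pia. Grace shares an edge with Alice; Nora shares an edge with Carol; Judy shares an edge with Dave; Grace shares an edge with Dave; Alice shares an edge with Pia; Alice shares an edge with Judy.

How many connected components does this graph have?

5

From Alice: component {Alice, Dave, Grace, Judy, Pia}.
From Carol: component {Carol, Nora}.
From Ivan: component {Ivan}.
From Liam: component {Liam}.
From Mona: component {Mona}.
That's 5 components.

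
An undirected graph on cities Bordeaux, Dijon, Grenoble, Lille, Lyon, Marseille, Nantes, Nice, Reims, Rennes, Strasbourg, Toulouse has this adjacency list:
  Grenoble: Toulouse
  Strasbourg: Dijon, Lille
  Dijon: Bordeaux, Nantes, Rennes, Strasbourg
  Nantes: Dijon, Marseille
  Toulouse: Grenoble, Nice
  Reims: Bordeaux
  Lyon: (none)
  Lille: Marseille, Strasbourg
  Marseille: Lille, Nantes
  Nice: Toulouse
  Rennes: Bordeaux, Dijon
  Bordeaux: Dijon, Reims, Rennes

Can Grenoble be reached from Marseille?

No

Explore from Marseille.
Distance 1: reach Lille, Nantes.
Distance 2: reach Dijon, Strasbourg.
Distance 3: reach Bordeaux, Rennes.
Distance 4: reach Reims.
The search is exhausted without reaching Grenoble; it lies in a different component.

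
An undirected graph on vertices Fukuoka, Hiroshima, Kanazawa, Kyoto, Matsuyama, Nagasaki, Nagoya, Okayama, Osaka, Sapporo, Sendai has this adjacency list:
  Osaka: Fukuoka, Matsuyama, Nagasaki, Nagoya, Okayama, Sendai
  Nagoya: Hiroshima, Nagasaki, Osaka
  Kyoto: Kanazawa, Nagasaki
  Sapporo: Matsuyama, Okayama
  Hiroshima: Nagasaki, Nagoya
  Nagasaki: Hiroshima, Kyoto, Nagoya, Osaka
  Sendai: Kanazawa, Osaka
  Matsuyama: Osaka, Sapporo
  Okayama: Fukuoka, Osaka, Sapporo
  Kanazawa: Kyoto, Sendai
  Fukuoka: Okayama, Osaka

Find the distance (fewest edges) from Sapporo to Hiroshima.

Distance 0: Sapporo.
Distance 1: Matsuyama, Okayama.
Distance 2: Fukuoka, Osaka.
Distance 3: Nagasaki, Nagoya, Sendai.
Distance 4: Hiroshima, Kanazawa, Kyoto — contains Hiroshima.

4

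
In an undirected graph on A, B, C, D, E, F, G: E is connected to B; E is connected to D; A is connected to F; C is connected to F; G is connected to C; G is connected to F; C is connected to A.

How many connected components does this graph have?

2

From A: component {A, C, F, G}.
From B: component {B, D, E}.
That's 2 components.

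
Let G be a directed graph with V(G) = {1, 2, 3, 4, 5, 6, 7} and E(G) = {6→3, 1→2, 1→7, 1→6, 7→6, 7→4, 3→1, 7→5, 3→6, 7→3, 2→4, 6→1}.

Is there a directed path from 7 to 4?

Explore from 7.
Distance 1: reach 3, 4, 5, 6.
Found 4.

Yes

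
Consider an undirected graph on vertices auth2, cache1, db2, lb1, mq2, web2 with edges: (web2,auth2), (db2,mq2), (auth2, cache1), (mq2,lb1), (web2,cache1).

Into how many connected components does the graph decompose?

2

From auth2: component {auth2, cache1, web2}.
From db2: component {db2, lb1, mq2}.
That's 2 components.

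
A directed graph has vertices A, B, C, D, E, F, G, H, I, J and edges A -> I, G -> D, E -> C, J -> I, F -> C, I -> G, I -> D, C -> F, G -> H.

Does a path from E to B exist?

Explore from E.
Distance 1: reach C.
Distance 2: reach F.
The search from E is exhausted; no directed path reaches B.

No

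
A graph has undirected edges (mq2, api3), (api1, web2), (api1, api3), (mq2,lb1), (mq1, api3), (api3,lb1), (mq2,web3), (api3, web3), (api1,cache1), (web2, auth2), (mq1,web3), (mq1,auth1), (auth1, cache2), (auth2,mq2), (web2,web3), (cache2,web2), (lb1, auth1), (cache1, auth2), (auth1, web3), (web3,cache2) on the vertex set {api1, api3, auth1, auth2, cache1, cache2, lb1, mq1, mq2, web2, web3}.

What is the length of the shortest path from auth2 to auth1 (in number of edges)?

Distance 0: auth2.
Distance 1: cache1, mq2, web2.
Distance 2: api1, api3, cache2, lb1, web3.
Distance 3: auth1, mq1 — contains auth1.

3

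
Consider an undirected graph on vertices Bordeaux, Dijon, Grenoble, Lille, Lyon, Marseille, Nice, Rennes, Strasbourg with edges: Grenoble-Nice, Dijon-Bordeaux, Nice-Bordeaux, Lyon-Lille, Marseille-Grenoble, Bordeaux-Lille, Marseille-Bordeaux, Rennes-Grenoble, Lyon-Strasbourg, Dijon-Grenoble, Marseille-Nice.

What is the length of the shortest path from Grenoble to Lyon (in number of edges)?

4

Distance 0: Grenoble.
Distance 1: Dijon, Marseille, Nice, Rennes.
Distance 2: Bordeaux.
Distance 3: Lille.
Distance 4: Lyon — contains Lyon.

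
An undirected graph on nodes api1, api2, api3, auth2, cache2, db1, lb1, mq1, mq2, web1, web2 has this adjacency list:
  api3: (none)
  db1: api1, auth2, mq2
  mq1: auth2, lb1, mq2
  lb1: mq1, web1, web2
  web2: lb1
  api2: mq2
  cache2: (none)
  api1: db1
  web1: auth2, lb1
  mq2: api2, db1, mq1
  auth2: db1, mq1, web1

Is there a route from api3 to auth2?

api3 has no edges, so nothing is reachable from it.

No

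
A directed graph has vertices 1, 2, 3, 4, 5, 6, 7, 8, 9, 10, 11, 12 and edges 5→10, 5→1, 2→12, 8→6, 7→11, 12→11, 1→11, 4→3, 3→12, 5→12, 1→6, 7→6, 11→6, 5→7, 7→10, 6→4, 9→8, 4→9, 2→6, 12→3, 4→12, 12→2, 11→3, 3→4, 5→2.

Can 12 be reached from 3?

Explore from 3.
Distance 1: reach 4, 12.
Found 12.

Yes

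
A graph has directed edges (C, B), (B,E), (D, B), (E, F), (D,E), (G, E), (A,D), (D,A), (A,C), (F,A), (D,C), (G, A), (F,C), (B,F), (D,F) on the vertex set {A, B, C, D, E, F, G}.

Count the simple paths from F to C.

F→A→C
F→A→D→C
F→C

3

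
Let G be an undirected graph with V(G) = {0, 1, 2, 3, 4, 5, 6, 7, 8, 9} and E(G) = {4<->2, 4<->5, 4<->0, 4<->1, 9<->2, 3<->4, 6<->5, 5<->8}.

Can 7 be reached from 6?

No

Explore from 6.
Distance 1: reach 5.
Distance 2: reach 4, 8.
Distance 3: reach 0, 1, 2, 3.
Distance 4: reach 9.
The search is exhausted without reaching 7; it lies in a different component.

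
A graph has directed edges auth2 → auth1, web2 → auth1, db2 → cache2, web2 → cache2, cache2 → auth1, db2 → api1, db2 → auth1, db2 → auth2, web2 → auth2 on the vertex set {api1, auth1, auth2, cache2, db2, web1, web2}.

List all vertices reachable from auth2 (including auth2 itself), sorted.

auth1, auth2

Start at auth2.
Its neighbours: auth1.
Nothing further is reachable.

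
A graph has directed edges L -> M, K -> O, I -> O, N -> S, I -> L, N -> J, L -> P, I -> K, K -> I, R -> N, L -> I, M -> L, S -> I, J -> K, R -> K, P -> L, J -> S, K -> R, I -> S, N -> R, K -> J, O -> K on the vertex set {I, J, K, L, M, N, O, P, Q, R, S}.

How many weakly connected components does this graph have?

From I: component {I, J, K, L, M, N, O, P, R, S}.
From Q: component {Q}.
That's 2 components.

2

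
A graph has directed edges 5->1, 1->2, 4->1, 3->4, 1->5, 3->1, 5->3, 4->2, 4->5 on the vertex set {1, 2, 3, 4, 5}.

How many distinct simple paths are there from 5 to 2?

4

5→1→2
5→3→1→2
5→3→4→1→2
5→3→4→2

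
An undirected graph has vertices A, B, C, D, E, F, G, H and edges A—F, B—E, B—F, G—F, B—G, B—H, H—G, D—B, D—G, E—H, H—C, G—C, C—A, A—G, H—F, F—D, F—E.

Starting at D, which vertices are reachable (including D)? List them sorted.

A, B, C, D, E, F, G, H

Start at D.
Its neighbours: B, F, G.
Then their neighbours: A, C, E, H.
Every vertex is now reached.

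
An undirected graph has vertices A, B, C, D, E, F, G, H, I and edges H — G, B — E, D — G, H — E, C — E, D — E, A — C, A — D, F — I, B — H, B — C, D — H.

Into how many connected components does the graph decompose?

2

From A: component {A, B, C, D, E, G, H}.
From F: component {F, I}.
That's 2 components.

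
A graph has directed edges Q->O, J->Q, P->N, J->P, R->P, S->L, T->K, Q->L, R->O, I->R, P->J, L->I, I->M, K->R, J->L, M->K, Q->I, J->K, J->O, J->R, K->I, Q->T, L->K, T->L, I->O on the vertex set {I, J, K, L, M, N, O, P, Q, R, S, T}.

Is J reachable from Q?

Yes

Explore from Q.
Distance 1: reach I, L, O, T.
Distance 2: reach K, M, R.
Distance 3: reach P.
Distance 4: reach J, N.
Found J.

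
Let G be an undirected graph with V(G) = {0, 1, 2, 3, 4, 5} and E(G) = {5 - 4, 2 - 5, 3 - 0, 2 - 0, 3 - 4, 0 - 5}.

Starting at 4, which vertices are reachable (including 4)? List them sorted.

Start at 4.
Its neighbours: 3, 5.
Then their neighbours: 0, 2.
Nothing further is reachable.

0, 2, 3, 4, 5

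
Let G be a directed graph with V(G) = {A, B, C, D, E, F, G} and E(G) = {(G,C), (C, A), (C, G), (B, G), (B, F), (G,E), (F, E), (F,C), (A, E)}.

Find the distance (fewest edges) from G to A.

Distance 0: G.
Distance 1: C, E.
Distance 2: A — contains A.

2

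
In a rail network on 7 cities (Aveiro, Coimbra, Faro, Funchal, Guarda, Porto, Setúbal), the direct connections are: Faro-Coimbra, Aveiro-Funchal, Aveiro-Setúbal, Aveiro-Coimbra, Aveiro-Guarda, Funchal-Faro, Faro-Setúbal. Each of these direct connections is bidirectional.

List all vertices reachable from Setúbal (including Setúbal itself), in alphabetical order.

Start at Setúbal.
Its neighbours: Aveiro, Faro.
Then their neighbours: Coimbra, Funchal, Guarda.
Nothing further is reachable.

Aveiro, Coimbra, Faro, Funchal, Guarda, Setúbal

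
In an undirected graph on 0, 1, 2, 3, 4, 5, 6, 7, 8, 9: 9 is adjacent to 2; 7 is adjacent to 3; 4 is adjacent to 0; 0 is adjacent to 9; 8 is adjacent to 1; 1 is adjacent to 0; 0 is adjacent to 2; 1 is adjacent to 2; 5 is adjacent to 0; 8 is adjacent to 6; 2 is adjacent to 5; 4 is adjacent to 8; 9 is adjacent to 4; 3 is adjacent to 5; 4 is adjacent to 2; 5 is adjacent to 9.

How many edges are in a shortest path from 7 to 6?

Distance 0: 7.
Distance 1: 3.
Distance 2: 5.
Distance 3: 0, 2, 9.
Distance 4: 1, 4.
Distance 5: 8.
Distance 6: 6 — contains 6.

6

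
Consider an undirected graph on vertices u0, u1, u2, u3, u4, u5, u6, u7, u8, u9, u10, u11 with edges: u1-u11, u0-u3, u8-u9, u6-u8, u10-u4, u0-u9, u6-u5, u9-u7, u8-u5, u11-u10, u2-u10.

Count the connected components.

2

From u0: component {u0, u3, u5, u6, u7, u8, u9}.
From u1: component {u1, u2, u4, u10, u11}.
That's 2 components.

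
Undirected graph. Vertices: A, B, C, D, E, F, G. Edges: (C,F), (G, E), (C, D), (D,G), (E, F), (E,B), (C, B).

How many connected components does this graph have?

2

From A: component {A}.
From B: component {B, C, D, E, F, G}.
That's 2 components.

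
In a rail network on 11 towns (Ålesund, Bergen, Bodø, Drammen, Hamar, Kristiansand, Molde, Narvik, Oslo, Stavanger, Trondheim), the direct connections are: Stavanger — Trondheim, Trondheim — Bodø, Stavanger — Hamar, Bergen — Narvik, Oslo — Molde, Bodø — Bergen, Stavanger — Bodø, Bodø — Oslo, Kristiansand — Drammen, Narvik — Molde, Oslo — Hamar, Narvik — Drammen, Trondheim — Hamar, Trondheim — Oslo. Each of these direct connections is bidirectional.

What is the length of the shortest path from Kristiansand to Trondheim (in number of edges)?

Distance 0: Kristiansand.
Distance 1: Drammen.
Distance 2: Narvik.
Distance 3: Bergen, Molde.
Distance 4: Bodø, Oslo.
Distance 5: Hamar, Stavanger, Trondheim — contains Trondheim.

5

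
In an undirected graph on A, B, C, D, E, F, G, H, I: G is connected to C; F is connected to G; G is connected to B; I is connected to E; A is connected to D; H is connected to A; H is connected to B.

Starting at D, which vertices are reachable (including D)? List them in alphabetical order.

Start at D.
Its neighbours: A.
Then their neighbours: H.
Then next layer: B.
Then next layer: G.
Then next layer: C, F.
Nothing further is reachable.

A, B, C, D, F, G, H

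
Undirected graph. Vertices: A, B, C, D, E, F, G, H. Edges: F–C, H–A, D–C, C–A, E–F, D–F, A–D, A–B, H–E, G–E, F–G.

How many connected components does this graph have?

1

From A: component {A, B, C, D, E, F, G, H}.
That's 1 component.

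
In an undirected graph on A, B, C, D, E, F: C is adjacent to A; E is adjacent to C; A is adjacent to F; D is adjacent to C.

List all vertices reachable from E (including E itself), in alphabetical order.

A, C, D, E, F

Start at E.
Its neighbours: C.
Then their neighbours: A, D.
Then next layer: F.
Nothing further is reachable.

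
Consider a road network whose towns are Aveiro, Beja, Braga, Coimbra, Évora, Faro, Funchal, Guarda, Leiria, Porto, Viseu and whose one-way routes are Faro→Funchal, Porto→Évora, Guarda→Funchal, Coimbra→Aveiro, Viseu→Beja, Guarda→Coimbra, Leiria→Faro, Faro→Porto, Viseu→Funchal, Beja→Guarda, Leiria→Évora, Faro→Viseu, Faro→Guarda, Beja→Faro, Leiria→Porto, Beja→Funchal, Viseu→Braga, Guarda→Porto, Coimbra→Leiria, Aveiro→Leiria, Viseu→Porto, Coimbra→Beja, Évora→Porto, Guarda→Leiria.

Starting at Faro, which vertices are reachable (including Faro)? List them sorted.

Start at Faro.
Its neighbours: Funchal, Guarda, Porto, Viseu.
Then their neighbours: Beja, Braga, Coimbra, Évora, Leiria.
Then next layer: Aveiro.
Every vertex is now reached.

Aveiro, Beja, Braga, Coimbra, Évora, Faro, Funchal, Guarda, Leiria, Porto, Viseu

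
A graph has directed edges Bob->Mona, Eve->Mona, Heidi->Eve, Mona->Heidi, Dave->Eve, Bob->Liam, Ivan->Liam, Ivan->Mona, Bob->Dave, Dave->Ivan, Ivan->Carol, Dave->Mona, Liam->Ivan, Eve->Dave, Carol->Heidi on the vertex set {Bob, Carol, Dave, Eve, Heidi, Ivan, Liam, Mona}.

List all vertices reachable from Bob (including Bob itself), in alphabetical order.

Start at Bob.
Its neighbours: Dave, Liam, Mona.
Then their neighbours: Eve, Heidi, Ivan.
Then next layer: Carol.
Every vertex is now reached.

Bob, Carol, Dave, Eve, Heidi, Ivan, Liam, Mona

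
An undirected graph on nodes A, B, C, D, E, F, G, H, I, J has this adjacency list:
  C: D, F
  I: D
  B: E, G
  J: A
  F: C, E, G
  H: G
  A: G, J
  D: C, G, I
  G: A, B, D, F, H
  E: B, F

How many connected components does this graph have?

1

From A: component {A, B, C, D, E, F, G, H, I, J}.
That's 1 component.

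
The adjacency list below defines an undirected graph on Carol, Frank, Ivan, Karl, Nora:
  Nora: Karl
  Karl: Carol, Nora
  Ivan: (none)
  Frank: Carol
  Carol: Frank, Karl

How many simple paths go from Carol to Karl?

Carol–Karl

1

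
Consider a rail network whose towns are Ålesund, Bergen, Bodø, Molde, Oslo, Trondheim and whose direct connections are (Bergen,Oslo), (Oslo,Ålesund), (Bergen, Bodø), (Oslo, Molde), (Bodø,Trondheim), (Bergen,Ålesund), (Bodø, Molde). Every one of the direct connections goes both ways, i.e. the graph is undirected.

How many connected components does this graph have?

From Ålesund: component {Ålesund, Bergen, Bodø, Molde, Oslo, Trondheim}.
That's 1 component.

1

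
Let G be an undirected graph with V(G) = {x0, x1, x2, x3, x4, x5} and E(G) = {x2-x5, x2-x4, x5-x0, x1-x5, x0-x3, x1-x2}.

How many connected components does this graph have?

1

From x0: component {x0, x1, x2, x3, x4, x5}.
That's 1 component.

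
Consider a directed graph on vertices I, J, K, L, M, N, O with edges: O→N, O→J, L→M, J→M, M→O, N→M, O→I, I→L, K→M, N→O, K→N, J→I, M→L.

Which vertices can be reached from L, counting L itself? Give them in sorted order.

I, J, L, M, N, O

Start at L.
Its neighbours: M.
Then their neighbours: O.
Then next layer: I, J, N.
Nothing further is reachable.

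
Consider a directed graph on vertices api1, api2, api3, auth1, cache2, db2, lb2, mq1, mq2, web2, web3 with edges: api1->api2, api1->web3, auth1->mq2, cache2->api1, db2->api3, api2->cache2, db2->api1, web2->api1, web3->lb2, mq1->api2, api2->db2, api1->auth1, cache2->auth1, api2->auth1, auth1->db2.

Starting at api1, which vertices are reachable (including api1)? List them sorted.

api1, api2, api3, auth1, cache2, db2, lb2, mq2, web3

Start at api1.
Its neighbours: api2, auth1, web3.
Then their neighbours: cache2, db2, lb2, mq2.
Then next layer: api3.
Nothing further is reachable.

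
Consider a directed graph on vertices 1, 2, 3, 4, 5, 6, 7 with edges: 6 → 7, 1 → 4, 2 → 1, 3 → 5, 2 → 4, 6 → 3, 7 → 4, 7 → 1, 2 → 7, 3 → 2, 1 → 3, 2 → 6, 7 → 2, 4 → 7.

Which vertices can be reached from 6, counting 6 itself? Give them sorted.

1, 2, 3, 4, 5, 6, 7

Start at 6.
Its neighbours: 3, 7.
Then their neighbours: 1, 2, 4, 5.
Every vertex is now reached.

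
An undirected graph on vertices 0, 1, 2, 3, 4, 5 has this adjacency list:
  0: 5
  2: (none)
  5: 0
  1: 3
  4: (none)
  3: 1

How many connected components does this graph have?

4

From 0: component {0, 5}.
From 1: component {1, 3}.
From 2: component {2}.
From 4: component {4}.
That's 4 components.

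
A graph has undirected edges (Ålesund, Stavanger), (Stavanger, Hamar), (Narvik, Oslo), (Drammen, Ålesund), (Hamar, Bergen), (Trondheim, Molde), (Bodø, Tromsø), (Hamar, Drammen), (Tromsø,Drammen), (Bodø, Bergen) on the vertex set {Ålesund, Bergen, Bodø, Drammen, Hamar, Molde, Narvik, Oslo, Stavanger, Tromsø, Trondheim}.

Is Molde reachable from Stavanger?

No

Explore from Stavanger.
Distance 1: reach Ålesund, Hamar.
Distance 2: reach Bergen, Drammen.
Distance 3: reach Bodø, Tromsø.
The search is exhausted without reaching Molde; it lies in a different component.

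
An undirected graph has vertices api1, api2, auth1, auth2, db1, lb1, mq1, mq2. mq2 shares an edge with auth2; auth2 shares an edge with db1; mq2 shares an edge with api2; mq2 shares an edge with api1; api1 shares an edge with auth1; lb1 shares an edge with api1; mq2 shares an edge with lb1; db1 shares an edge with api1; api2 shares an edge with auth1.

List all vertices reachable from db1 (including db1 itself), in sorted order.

Start at db1.
Its neighbours: api1, auth2.
Then their neighbours: auth1, lb1, mq2.
Then next layer: api2.
Nothing further is reachable.

api1, api2, auth1, auth2, db1, lb1, mq2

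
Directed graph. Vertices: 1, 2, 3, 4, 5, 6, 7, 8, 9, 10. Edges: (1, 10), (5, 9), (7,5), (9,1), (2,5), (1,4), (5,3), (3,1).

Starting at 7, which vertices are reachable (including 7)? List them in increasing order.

1, 3, 4, 5, 7, 9, 10

Start at 7.
Its neighbours: 5.
Then their neighbours: 3, 9.
Then next layer: 1.
Then next layer: 4, 10.
Nothing further is reachable.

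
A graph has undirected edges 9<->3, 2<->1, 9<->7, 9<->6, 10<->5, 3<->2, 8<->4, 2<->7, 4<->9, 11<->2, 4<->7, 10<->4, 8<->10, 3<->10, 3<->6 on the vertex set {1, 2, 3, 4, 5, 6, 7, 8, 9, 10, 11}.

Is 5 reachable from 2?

Explore from 2.
Distance 1: reach 1, 3, 7, 11.
Distance 2: reach 4, 6, 9, 10.
Distance 3: reach 5, 8.
Found 5.

Yes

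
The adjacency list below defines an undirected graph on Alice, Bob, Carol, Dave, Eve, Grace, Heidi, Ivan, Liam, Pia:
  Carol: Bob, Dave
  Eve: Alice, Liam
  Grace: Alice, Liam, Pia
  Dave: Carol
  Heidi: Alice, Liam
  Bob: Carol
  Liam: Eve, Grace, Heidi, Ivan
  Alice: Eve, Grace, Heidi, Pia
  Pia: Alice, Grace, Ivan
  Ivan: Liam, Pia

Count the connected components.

From Alice: component {Alice, Eve, Grace, Heidi, Ivan, Liam, Pia}.
From Bob: component {Bob, Carol, Dave}.
That's 2 components.

2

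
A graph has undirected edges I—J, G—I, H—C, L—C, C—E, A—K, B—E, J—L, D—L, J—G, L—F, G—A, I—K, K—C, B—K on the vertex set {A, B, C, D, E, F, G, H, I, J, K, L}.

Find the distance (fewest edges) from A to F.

4

Distance 0: A.
Distance 1: G, K.
Distance 2: B, C, I, J.
Distance 3: E, H, L.
Distance 4: D, F — contains F.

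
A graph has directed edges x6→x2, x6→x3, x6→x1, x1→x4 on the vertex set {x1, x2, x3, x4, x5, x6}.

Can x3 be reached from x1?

No

Explore from x1.
Distance 1: reach x4.
The search from x1 is exhausted; no directed path reaches x3.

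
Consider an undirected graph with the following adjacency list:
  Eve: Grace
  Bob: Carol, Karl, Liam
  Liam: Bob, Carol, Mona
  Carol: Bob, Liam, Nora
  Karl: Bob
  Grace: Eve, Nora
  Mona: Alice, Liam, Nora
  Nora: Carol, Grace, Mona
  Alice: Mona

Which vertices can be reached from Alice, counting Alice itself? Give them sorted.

Alice, Bob, Carol, Eve, Grace, Karl, Liam, Mona, Nora

Start at Alice.
Its neighbours: Mona.
Then their neighbours: Liam, Nora.
Then next layer: Bob, Carol, Grace.
Then next layer: Eve, Karl.
Every vertex is now reached.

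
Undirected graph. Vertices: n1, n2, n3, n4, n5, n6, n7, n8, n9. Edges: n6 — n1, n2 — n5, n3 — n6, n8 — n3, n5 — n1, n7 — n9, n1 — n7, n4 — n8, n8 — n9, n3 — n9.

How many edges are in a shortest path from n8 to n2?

5

Distance 0: n8.
Distance 1: n3, n4, n9.
Distance 2: n6, n7.
Distance 3: n1.
Distance 4: n5.
Distance 5: n2 — contains n2.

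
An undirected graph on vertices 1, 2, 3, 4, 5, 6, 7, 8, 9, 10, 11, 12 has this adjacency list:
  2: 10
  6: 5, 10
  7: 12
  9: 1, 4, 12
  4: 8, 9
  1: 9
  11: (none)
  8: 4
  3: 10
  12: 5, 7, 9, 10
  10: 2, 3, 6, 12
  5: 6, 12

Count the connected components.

From 1: component {1, 2, 3, 4, 5, 6, 7, 8, 9, 10, 12}.
From 11: component {11}.
That's 2 components.

2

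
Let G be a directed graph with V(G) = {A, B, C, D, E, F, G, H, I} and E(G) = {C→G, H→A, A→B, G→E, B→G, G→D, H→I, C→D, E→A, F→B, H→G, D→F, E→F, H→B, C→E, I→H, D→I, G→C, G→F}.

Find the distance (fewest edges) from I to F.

3

Distance 0: I.
Distance 1: H.
Distance 2: A, B, G.
Distance 3: C, D, E, F — contains F.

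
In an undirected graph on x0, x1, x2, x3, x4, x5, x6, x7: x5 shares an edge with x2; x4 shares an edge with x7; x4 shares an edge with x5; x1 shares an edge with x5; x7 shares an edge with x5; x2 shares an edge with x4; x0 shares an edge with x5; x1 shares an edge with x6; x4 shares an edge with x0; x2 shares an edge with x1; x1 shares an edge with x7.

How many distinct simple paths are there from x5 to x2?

9

x5–x0–x4–x2
x5–x0–x4–x7–x1–x2
x5–x1–x2
x5–x1–x7–x4–x2
x5–x2
x5–x4–x2
x5–x4–x7–x1–x2
x5–x7–x1–x2
x5–x7–x4–x2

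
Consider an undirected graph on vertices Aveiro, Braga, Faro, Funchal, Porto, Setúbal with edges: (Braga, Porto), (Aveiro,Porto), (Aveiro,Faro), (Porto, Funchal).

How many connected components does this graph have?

2

From Aveiro: component {Aveiro, Braga, Faro, Funchal, Porto}.
From Setúbal: component {Setúbal}.
That's 2 components.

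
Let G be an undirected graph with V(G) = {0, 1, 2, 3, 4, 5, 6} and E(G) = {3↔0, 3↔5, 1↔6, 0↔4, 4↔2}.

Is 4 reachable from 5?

Yes

Explore from 5.
Distance 1: reach 3.
Distance 2: reach 0.
Distance 3: reach 4.
Found 4.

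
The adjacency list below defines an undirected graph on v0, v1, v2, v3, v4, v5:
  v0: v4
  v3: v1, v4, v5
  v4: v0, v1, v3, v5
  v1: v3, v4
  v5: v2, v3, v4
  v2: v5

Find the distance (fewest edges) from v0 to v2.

3

Distance 0: v0.
Distance 1: v4.
Distance 2: v1, v3, v5.
Distance 3: v2 — contains v2.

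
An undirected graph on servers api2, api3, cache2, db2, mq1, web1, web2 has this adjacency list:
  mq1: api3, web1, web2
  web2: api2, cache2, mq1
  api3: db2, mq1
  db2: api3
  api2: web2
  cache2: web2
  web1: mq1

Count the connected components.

From api2: component {api2, api3, cache2, db2, mq1, web1, web2}.
That's 1 component.

1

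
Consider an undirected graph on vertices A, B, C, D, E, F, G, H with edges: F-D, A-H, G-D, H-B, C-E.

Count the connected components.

3

From A: component {A, B, H}.
From C: component {C, E}.
From D: component {D, F, G}.
That's 3 components.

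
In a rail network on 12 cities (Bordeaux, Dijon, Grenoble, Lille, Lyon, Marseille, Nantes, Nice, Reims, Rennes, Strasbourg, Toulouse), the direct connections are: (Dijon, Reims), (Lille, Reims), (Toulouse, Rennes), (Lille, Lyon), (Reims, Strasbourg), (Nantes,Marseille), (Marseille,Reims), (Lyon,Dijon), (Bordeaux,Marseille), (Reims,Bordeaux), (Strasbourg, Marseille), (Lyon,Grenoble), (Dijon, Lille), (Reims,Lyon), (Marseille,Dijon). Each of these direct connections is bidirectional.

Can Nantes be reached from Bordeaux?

Explore from Bordeaux.
Distance 1: reach Marseille, Reims.
Distance 2: reach Dijon, Lille, Lyon, Nantes, Strasbourg.
Found Nantes.

Yes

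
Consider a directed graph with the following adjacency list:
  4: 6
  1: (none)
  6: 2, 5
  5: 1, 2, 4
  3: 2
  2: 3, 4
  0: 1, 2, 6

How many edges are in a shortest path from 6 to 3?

Distance 0: 6.
Distance 1: 2, 5.
Distance 2: 1, 3, 4 — contains 3.

2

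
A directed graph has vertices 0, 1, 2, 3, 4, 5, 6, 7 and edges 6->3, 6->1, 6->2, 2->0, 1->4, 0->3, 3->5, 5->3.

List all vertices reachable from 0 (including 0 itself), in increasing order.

Start at 0.
Its neighbours: 3.
Then their neighbours: 5.
Nothing further is reachable.

0, 3, 5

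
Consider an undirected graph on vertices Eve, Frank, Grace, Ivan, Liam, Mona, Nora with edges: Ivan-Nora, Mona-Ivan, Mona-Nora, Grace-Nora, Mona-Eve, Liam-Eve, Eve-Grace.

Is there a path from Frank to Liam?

No

Frank has no edges, so nothing is reachable from it.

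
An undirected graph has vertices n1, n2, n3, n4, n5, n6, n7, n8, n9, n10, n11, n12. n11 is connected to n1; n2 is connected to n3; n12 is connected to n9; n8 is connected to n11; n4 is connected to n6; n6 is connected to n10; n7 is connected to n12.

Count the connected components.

5

From n1: component {n1, n8, n11}.
From n2: component {n2, n3}.
From n4: component {n4, n6, n10}.
From n5: component {n5}.
From n7: component {n7, n9, n12}.
That's 5 components.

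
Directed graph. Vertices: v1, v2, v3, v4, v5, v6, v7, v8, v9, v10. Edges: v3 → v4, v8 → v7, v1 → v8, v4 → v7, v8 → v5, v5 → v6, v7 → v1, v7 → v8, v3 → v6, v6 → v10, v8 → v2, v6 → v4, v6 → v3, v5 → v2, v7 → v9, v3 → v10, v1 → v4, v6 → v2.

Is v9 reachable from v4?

Explore from v4.
Distance 1: reach v7.
Distance 2: reach v1, v8, v9.
Found v9.

Yes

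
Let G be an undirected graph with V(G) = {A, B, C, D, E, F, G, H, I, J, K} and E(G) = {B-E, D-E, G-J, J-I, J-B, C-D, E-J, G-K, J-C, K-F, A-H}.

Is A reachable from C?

No

Explore from C.
Distance 1: reach D, J.
Distance 2: reach B, E, G, I.
Distance 3: reach K.
Distance 4: reach F.
The search is exhausted without reaching A; it lies in a different component.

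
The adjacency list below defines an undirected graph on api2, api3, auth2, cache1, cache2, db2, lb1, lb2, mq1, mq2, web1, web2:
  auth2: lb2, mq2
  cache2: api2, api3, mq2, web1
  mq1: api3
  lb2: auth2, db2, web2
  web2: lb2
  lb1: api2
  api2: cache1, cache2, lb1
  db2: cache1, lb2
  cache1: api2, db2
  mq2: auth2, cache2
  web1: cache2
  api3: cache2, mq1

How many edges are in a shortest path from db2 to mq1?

Distance 0: db2.
Distance 1: cache1, lb2.
Distance 2: api2, auth2, web2.
Distance 3: cache2, lb1, mq2.
Distance 4: api3, web1.
Distance 5: mq1 — contains mq1.

5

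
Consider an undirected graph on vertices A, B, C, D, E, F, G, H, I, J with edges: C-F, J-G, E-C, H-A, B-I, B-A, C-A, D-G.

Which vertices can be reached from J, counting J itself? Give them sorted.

Start at J.
Its neighbours: G.
Then their neighbours: D.
Nothing further is reachable.

D, G, J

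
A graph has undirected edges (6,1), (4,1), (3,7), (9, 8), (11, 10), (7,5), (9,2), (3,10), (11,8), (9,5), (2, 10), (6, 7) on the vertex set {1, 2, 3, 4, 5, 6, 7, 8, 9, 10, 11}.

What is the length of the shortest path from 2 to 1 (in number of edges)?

5

Distance 0: 2.
Distance 1: 9, 10.
Distance 2: 3, 5, 8, 11.
Distance 3: 7.
Distance 4: 6.
Distance 5: 1 — contains 1.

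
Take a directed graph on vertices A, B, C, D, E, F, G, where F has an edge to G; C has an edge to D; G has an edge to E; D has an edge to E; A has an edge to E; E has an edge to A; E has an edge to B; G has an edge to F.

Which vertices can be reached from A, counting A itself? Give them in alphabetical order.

A, B, E

Start at A.
Its neighbours: E.
Then their neighbours: B.
Nothing further is reachable.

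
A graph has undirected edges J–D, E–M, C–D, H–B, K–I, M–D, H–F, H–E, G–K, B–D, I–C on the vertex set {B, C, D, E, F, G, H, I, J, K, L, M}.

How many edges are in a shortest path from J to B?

Distance 0: J.
Distance 1: D.
Distance 2: B, C, M — contains B.

2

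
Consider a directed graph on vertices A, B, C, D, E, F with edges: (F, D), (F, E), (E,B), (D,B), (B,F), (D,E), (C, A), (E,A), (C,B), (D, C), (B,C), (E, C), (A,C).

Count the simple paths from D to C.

D→B→C
D→B→F→E→A→C
D→B→F→E→C
D→C
D→E→A→C
D→E→B→C
D→E→C

7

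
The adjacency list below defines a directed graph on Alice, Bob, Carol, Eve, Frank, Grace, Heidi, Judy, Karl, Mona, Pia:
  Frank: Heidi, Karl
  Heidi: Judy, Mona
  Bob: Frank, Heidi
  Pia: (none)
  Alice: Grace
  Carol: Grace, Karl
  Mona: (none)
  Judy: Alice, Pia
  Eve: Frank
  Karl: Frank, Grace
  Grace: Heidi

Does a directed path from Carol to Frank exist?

Explore from Carol.
Distance 1: reach Grace, Karl.
Distance 2: reach Frank, Heidi.
Found Frank.

Yes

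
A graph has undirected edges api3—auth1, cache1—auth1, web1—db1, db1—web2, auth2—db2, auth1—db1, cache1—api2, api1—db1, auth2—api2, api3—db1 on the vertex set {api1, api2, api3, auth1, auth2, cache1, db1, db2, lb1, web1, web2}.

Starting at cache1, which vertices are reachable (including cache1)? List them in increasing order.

Start at cache1.
Its neighbours: api2, auth1.
Then their neighbours: api3, auth2, db1.
Then next layer: api1, db2, web1, web2.
Nothing further is reachable.

api1, api2, api3, auth1, auth2, cache1, db1, db2, web1, web2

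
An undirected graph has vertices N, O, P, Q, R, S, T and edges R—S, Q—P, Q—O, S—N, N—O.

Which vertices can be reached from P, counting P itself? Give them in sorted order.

N, O, P, Q, R, S

Start at P.
Its neighbours: Q.
Then their neighbours: O.
Then next layer: N.
Then next layer: S.
Then next layer: R.
Nothing further is reachable.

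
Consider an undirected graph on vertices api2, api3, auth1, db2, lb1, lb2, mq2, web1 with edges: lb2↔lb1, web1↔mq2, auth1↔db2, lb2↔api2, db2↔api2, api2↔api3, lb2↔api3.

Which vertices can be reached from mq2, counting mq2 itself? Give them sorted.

Start at mq2.
Its neighbours: web1.
Nothing further is reachable.

mq2, web1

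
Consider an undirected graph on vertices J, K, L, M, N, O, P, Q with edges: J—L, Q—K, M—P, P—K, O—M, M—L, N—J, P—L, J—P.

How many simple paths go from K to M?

3

K–P–J–L–M
K–P–L–M
K–P–M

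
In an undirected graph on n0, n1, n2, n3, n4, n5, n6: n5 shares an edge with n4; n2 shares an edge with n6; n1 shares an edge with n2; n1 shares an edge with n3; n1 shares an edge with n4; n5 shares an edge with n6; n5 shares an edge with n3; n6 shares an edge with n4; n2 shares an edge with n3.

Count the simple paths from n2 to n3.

n2–n1–n3
n2–n1–n4–n5–n3
n2–n1–n4–n6–n5–n3
n2–n3
n2–n6–n4–n1–n3
n2–n6–n4–n5–n3
n2–n6–n5–n3
n2–n6–n5–n4–n1–n3

8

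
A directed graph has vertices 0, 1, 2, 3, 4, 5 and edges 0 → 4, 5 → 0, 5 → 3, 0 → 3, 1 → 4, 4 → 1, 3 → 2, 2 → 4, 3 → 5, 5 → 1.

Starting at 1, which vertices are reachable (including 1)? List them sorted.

1, 4

Start at 1.
Its neighbours: 4.
Nothing further is reachable.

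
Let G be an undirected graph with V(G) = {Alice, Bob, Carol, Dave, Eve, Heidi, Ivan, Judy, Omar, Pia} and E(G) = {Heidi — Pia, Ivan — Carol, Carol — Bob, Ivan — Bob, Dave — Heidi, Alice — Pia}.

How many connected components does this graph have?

5

From Alice: component {Alice, Dave, Heidi, Pia}.
From Bob: component {Bob, Carol, Ivan}.
From Eve: component {Eve}.
From Judy: component {Judy}.
From Omar: component {Omar}.
That's 5 components.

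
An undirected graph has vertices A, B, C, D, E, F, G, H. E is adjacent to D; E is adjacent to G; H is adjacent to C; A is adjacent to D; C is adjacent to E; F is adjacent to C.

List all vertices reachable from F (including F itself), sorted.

Start at F.
Its neighbours: C.
Then their neighbours: E, H.
Then next layer: D, G.
Then next layer: A.
Nothing further is reachable.

A, C, D, E, F, G, H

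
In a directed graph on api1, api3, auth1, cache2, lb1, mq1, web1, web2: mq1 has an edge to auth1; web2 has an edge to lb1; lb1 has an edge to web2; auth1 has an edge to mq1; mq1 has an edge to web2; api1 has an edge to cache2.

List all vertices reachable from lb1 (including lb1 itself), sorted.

Start at lb1.
Its neighbours: web2.
Nothing further is reachable.

lb1, web2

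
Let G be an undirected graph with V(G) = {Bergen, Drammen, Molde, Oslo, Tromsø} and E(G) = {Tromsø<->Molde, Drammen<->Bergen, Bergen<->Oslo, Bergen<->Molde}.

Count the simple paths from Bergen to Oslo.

Bergen–Oslo

1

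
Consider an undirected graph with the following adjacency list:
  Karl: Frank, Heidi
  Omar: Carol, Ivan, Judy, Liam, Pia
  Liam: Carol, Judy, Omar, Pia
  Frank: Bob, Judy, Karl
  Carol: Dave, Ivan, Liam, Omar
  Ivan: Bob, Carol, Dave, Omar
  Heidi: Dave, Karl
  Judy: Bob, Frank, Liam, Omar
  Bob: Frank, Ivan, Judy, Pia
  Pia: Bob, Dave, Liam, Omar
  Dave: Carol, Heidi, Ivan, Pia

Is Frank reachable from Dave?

Explore from Dave.
Distance 1: reach Carol, Heidi, Ivan, Pia.
Distance 2: reach Bob, Karl, Liam, Omar.
Distance 3: reach Frank, Judy.
Found Frank.

Yes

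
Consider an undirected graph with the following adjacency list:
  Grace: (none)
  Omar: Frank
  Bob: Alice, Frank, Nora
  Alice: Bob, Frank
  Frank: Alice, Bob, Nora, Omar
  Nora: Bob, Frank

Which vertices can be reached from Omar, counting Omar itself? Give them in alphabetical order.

Alice, Bob, Frank, Nora, Omar

Start at Omar.
Its neighbours: Frank.
Then their neighbours: Alice, Bob, Nora.
Nothing further is reachable.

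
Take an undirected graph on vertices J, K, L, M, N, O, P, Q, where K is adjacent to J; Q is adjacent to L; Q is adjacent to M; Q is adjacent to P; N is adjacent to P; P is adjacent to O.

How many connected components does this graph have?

2

From J: component {J, K}.
From L: component {L, M, N, O, P, Q}.
That's 2 components.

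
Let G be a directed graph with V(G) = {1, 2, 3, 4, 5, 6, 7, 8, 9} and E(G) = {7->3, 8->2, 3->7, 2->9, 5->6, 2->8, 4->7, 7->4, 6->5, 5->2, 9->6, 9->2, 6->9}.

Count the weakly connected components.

From 1: component {1}.
From 2: component {2, 5, 6, 8, 9}.
From 3: component {3, 4, 7}.
That's 3 components.

3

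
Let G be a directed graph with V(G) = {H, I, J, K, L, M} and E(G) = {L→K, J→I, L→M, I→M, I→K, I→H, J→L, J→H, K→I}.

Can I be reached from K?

Explore from K.
Distance 1: reach I.
Found I.

Yes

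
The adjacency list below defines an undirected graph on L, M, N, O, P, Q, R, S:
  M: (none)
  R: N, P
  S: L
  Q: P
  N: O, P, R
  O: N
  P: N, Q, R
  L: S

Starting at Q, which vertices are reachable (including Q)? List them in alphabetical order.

Start at Q.
Its neighbours: P.
Then their neighbours: N, R.
Then next layer: O.
Nothing further is reachable.

N, O, P, Q, R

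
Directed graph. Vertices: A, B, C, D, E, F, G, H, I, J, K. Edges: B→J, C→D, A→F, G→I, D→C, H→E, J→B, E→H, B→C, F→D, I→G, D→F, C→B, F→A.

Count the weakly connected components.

4

From A: component {A, B, C, D, F, J}.
From E: component {E, H}.
From G: component {G, I}.
From K: component {K}.
That's 4 components.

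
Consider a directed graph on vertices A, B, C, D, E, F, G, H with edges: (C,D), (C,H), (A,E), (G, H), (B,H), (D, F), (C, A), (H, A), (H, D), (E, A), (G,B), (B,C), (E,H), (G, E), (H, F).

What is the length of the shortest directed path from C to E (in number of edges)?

2

Distance 0: C.
Distance 1: A, D, H.
Distance 2: E, F — contains E.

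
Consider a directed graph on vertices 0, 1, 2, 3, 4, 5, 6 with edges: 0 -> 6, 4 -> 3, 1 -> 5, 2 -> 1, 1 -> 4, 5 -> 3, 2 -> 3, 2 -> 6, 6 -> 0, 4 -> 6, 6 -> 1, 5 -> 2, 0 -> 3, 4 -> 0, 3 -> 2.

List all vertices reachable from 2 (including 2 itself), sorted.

0, 1, 2, 3, 4, 5, 6

Start at 2.
Its neighbours: 1, 3, 6.
Then their neighbours: 0, 4, 5.
Every vertex is now reached.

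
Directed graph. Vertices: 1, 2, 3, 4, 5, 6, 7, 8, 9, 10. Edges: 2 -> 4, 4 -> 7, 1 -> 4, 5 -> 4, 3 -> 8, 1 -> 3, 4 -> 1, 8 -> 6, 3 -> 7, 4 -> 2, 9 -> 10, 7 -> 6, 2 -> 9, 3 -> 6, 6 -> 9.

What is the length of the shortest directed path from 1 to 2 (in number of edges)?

Distance 0: 1.
Distance 1: 3, 4.
Distance 2: 2, 6, 7, 8 — contains 2.

2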